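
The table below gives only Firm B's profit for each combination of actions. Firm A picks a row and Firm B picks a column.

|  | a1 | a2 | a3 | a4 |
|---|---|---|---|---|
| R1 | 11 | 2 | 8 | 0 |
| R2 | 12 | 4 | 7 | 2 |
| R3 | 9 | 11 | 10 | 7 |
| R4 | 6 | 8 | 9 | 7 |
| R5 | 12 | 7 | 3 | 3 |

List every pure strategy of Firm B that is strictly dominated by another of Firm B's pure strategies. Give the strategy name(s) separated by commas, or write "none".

a4

Nothing dominates a1: a2 at R1 (11>2); a3 at R1 (11>8); a4 at R1 (11>0).
a2 is not dominated — it holds its own against a1 at R3 (11>9); a3 at R3 (11>10); a4 at R1 (2>0).
a3 is not dominated — it holds its own against a1 at R3 (10>9); a2 at R1 (8>2); a4 at R1 (8>0).
a4 is strictly dominated by a2 (R1: 2>0, R2: 4>2, R3: 11>7, R4: 8>7, R5: 7>3).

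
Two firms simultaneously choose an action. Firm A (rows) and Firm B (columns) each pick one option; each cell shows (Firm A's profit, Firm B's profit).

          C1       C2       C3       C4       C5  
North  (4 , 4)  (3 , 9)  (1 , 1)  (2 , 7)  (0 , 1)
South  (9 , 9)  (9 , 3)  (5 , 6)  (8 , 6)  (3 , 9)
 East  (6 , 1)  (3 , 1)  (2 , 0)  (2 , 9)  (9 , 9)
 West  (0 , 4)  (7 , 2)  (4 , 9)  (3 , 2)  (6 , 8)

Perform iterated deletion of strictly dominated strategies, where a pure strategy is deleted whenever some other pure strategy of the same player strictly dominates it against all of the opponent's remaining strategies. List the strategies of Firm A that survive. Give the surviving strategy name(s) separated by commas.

Firm A's strategy North is strictly dominated by South (C1: 9>4, C2: 9>3, C3: 5>1, C4: 8>2, C5: 3>0) and is removed.
Firm B's strategy C2 is strictly dominated by C5 (South: 9>3, East: 9>1, West: 8>2) and is removed.
Among the remaining strategies, none is strictly dominated by another pure strategy of the same player, so the elimination stops.
Surviving strategies — Firm A: {South, East, West}; Firm B: {C1, C3, C4, C5}.

South, East, West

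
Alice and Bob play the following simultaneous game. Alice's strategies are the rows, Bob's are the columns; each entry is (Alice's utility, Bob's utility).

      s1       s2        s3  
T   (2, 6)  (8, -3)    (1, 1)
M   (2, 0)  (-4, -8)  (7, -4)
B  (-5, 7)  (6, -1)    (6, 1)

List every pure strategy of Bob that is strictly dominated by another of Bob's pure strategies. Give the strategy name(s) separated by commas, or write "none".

s2, s3

s1: no other strategy beats it everywhere (s2 at T (6>-3); s3 at T (6>1)).
s1 strictly dominates s2 — T: 6>-3, M: 0>-8, B: 7>-1.
s3 is strictly dominated by s1 (T: 6>1, M: 0>-4, B: 7>1).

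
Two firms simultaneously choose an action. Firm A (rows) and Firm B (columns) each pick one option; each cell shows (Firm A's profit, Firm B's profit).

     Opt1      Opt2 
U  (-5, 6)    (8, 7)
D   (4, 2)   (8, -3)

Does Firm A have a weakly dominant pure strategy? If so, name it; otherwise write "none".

D vs U: Opt1: 4>-5, Opt2: 8=8.
D is at least as good as every other strategy against every opponent action, so it is weakly dominant.

D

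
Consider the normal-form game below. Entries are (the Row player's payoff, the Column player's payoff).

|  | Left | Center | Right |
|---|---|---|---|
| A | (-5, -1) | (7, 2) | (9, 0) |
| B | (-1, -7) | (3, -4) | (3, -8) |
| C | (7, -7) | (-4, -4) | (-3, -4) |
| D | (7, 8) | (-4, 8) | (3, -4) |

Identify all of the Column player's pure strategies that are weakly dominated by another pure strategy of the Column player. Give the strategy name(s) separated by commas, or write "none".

Left, Right

Left: dominated, since Center does at least as well everywhere (A: 2>-1, B: -4>-7, C: -4>-7, D: 8=8).
Center is not dominated — it holds its own against Left at A (2>-1); Right at A (2>0).
Right is weakly dominated by Center (A: 2>0, B: -4>-8, C: -4=-4, D: 8>-4).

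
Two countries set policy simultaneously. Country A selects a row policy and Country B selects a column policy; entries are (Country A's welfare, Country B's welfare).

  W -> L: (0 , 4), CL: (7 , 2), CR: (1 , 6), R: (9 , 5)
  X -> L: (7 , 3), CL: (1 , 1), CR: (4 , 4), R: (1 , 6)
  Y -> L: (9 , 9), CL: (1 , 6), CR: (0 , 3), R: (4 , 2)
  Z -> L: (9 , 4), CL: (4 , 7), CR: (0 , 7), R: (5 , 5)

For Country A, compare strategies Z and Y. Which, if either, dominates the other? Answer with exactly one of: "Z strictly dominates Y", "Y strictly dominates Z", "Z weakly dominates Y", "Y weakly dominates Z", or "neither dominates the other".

Z's payoffs vs Y's, by Country B's action — L: 9=9, CL: 4>1, CR: 0=0, R: 5>4.
Z is at least as good everywhere and strictly better somewhere (tied only at L, CR), so Z weakly but not strictly dominates Y.

Z weakly dominates Y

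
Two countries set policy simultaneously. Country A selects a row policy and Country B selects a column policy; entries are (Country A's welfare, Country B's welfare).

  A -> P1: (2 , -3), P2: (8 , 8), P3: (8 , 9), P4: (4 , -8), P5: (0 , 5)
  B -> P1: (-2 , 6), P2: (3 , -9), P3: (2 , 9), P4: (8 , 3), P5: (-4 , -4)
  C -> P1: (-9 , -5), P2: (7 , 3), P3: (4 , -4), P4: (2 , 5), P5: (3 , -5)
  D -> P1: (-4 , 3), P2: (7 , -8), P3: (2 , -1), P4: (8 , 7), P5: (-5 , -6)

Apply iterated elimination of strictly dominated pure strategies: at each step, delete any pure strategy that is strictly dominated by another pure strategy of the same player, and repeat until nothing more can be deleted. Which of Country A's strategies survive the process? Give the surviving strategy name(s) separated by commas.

Column P5 is eliminated: P3 beats it against every remaining row (A: 9>5, B: 9>-4, C: -4>-5, D: -1>-6).
Country A's strategy C is strictly dominated by A (P1: 2>-9, P2: 8>7, P3: 8>4, P4: 4>2) and is removed.
Country B's strategy P2 is strictly dominated by P3 (A: 9>8, B: 9>-9, D: -1>-8) and is removed.
Among the remaining strategies, none is strictly dominated by another pure strategy of the same player, so the elimination stops.
Surviving strategies — Country A: {A, B, D}; Country B: {P1, P3, P4}.

A, B, D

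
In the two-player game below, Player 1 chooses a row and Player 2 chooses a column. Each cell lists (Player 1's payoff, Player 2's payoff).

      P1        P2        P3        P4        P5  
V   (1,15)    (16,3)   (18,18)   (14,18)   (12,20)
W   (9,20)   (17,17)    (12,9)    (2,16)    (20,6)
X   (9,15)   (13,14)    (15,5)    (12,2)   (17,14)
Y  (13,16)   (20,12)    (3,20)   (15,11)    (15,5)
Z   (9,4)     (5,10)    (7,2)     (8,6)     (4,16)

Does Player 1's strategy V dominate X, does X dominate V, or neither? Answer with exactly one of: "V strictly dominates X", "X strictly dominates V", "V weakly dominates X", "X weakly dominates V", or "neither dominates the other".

Compare V to X across each opponent action: P1: 1<9, P2: 16>13, P3: 18>15, P4: 14>12, P5: 12<17.
V does better at P2, P3, P4 but worse at P1, P5; neither strategy dominates the other.

neither dominates the other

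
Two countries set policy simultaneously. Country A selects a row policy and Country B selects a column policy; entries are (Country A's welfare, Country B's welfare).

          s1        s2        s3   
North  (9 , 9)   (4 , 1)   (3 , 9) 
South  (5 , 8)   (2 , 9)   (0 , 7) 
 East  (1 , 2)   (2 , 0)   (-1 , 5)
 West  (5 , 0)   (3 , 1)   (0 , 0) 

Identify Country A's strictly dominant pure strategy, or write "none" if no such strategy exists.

North

North vs South: s1: 9>5, s2: 4>2, s3: 3>0.
North vs East: s1: 9>1, s2: 4>2, s3: 3>-1.
North vs West: s1: 9>5, s2: 4>3, s3: 3>0.
North strictly beats every other strategy against every opponent action, so it is strictly dominant.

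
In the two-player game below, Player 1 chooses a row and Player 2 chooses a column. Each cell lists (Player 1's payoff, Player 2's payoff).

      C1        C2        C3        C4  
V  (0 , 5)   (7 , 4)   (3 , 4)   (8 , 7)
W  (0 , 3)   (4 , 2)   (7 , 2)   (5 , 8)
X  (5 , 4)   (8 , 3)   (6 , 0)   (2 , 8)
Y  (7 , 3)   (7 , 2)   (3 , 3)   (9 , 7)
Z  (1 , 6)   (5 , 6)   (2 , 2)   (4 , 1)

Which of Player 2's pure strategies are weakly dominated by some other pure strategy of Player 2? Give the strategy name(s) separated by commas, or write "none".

C1 is not dominated — it holds its own against C2 at V (5>4); C3 at V (5>4); C4 at Z (6>1).
C1 weakly dominates C2 — V: 5>4, W: 3>2, X: 4>3, Y: 3>2, Z: 6=6.
C3 is weakly dominated by C1 (V: 5>4, W: 3>2, X: 4>0, Y: 3=3, Z: 6>2).
Nothing dominates C4: C1 at V (7>5); C2 at V (7>4); C3 at V (7>4).

C2, C3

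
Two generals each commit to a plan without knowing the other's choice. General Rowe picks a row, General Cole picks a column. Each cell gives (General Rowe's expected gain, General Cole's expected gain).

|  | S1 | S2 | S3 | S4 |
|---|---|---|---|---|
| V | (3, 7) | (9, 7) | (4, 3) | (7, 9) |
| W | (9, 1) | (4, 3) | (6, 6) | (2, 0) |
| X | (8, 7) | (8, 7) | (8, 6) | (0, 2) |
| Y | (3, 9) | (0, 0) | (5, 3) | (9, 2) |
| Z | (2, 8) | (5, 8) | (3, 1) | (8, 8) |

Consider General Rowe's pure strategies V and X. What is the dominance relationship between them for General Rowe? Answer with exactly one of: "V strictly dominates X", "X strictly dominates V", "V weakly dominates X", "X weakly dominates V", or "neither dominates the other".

Compare V to X across each opponent action: S1: 3<8, S2: 9>8, S3: 4<8, S4: 7>0.
V does better at S2, S4 but worse at S1, S3; neither strategy dominates the other.

neither dominates the other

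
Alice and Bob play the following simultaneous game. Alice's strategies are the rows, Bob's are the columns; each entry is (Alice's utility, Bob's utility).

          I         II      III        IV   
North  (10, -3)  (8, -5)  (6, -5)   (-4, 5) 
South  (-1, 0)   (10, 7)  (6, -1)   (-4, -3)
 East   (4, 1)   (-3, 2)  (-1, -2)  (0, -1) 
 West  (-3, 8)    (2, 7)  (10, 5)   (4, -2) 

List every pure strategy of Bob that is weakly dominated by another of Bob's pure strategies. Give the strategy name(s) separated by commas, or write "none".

Nothing dominates I: II at North (-3>-5); III at North (-3>-5); IV at South (0>-3).
II is not dominated — it holds its own against I at South (7>0); III at South (7>-1); IV at South (7>-3).
I weakly dominates III — North: -3>-5, South: 0>-1, East: 1>-2, West: 8>5.
Nothing dominates IV: I at North (5>-3); II at North (5>-5); III at North (5>-5).

III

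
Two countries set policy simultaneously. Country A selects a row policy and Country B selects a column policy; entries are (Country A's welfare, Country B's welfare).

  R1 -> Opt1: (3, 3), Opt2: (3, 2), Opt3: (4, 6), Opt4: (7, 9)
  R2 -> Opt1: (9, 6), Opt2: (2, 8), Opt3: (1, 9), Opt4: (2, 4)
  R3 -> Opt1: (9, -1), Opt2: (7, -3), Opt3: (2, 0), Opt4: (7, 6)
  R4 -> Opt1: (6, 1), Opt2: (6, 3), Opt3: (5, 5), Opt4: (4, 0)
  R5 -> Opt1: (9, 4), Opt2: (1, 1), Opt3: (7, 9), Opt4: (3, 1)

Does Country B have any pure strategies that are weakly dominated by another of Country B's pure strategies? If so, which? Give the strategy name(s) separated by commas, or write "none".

Opt1, Opt2

Opt1 is weakly dominated by Opt3 (R1: 6>3, R2: 9>6, R3: 0>-1, R4: 5>1, R5: 9>4).
Opt3 weakly dominates Opt2 — R1: 6>2, R2: 9>8, R3: 0>-3, R4: 5>3, R5: 9>1.
Opt3 is not dominated — it holds its own against Opt1 at R1 (6>3); Opt2 at R1 (6>2); Opt4 at R2 (9>4).
Opt4 is not dominated — it holds its own against Opt1 at R1 (9>3); Opt2 at R1 (9>2); Opt3 at R1 (9>6).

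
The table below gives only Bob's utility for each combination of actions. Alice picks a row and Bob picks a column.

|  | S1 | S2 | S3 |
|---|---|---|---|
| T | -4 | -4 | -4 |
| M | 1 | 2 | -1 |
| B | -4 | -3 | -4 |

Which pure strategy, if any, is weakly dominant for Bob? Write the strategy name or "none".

S2

S2 vs S1: T: -4=-4, M: 2>1, B: -3>-4.
S2 vs S3: T: -4=-4, M: 2>-1, B: -3>-4.
S2 is at least as good as every other strategy against every opponent action, so it is weakly dominant.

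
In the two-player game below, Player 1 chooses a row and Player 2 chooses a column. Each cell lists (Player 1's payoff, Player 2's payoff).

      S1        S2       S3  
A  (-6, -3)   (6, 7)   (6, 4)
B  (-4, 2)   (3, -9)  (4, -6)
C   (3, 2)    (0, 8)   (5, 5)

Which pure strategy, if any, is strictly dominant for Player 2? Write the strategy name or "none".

S1 fails to dominate S2 at A (-3<7).
S2 fails to dominate S1 at B (-9<2).
S3 fails to dominate S1 at B (-6<2).
No single strategy dominates all the others.

none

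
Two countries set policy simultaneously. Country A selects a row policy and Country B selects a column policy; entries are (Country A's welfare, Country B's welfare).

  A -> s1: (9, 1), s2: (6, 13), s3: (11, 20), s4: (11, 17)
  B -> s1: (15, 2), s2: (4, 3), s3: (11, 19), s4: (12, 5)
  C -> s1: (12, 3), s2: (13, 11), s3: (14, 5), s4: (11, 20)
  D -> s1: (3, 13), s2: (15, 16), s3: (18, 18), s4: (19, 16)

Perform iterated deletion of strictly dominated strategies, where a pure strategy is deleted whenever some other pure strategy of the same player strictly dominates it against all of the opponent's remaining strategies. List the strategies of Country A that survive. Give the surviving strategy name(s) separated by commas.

D

Country B's strategy s1 is strictly dominated by s2 (A: 13>1, B: 3>2, C: 11>3, D: 16>13) and is removed.
Country A's strategy A is strictly dominated by D (s2: 15>6, s3: 18>11, s4: 19>11) and is removed.
For Country A, D strictly dominates B on the remaining columns (s2: 15>4, s3: 18>11, s4: 19>12); eliminate B.
For Country A, D strictly dominates C on the remaining columns (s2: 15>13, s3: 18>14, s4: 19>11); eliminate C.
Country B's strategy s2 is strictly dominated by s3 (D: 18>16) and is removed.
Country B's strategy s4 is strictly dominated by s3 (D: 18>16) and is removed.
Among the remaining strategies, none is strictly dominated by another pure strategy of the same player, so the elimination stops.
Surviving strategies — Country A: {D}; Country B: {s3}.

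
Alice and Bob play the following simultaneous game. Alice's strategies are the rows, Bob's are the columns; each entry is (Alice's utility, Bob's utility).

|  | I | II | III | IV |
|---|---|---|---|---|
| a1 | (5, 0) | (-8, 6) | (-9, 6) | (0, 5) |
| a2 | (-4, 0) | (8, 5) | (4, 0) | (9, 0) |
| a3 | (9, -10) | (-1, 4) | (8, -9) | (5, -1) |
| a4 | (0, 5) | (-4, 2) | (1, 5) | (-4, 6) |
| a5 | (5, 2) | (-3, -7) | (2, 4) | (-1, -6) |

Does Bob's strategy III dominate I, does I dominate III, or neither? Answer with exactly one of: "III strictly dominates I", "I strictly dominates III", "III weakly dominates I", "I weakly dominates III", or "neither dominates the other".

III weakly dominates I

Compare III to I across each choice by Alice: a1: 6>0, a2: 0=0, a3: -9>-10, a4: 5=5, a5: 4>2.
III is at least as good everywhere and strictly better somewhere (tied only at a2, a4), so III weakly but not strictly dominates I.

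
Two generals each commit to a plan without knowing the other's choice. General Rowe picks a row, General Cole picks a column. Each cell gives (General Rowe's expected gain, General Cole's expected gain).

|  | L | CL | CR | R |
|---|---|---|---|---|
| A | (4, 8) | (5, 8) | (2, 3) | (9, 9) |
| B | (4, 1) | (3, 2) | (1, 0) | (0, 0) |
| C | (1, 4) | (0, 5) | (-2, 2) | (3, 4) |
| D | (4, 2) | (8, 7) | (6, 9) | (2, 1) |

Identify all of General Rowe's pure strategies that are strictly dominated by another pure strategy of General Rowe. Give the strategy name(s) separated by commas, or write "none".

A: no other strategy beats it everywhere (B at L (4=4); C at L (4>1); D at L (4=4)).
B is not dominated — it holds its own against A at L (4=4); C at L (4>1); D at L (4=4).
A strictly dominates C — L: 4>1, CL: 5>0, CR: 2>-2, R: 9>3.
D is not dominated — it holds its own against A at L (4=4); B at L (4=4); C at L (4>1).

C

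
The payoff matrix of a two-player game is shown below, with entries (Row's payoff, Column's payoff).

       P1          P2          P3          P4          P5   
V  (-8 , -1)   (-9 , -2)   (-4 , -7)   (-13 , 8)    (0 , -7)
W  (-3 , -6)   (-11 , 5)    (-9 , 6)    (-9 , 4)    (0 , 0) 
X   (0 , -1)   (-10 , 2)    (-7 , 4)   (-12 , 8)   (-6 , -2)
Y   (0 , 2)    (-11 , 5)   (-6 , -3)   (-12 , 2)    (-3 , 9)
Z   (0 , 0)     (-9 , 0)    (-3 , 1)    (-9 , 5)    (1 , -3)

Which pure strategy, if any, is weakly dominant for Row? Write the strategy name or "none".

Z

Z vs V: P1: 0>-8, P2: -9=-9, P3: -3>-4, P4: -9>-13, P5: 1>0.
Z vs W: P1: 0>-3, P2: -9>-11, P3: -3>-9, P4: -9=-9, P5: 1>0.
Z vs X: P1: 0=0, P2: -9>-10, P3: -3>-7, P4: -9>-12, P5: 1>-6.
Z vs Y: P1: 0=0, P2: -9>-11, P3: -3>-6, P4: -9>-12, P5: 1>-3.
Z is at least as good as every other strategy against every opponent action, so it is weakly dominant.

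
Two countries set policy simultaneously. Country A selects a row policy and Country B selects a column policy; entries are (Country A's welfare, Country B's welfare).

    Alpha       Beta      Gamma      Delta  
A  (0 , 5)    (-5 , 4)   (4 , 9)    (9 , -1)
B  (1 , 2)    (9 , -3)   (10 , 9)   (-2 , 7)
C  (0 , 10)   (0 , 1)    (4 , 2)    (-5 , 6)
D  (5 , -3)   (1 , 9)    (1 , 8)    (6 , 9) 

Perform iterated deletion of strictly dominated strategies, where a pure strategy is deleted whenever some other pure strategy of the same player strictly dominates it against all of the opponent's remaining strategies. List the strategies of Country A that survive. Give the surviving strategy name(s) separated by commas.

Row C is eliminated: B beats it against every remaining column (Alpha: 1>0, Beta: 9>0, Gamma: 10>4, Delta: -2>-5).
Column Alpha is eliminated: Gamma beats it against every remaining row (A: 9>5, B: 9>2, D: 8>-3).
Among the remaining strategies, none is strictly dominated by another pure strategy of the same player, so the elimination stops.
Surviving strategies — Country A: {A, B, D}; Country B: {Beta, Gamma, Delta}.

A, B, D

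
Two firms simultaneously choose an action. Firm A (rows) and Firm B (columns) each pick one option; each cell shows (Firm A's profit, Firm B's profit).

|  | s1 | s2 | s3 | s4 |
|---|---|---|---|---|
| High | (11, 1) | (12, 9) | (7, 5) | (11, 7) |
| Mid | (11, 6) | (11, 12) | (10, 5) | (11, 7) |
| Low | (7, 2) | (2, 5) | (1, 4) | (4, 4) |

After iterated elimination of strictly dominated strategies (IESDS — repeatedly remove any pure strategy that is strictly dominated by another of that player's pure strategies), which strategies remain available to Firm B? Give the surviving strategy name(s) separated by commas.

s2

Row Low is eliminated: High beats it against every remaining column (s1: 11>7, s2: 12>2, s3: 7>1, s4: 11>4).
For Firm B, s2 strictly dominates s1 on the remaining rows (High: 9>1, Mid: 12>6); eliminate s1.
For Firm B, s2 strictly dominates s3 on the remaining rows (High: 9>5, Mid: 12>5); eliminate s3.
For Firm B, s2 strictly dominates s4 on the remaining rows (High: 9>7, Mid: 12>7); eliminate s4.
Firm A's strategy Mid is strictly dominated by High (s2: 12>11) and is removed.
Among the remaining strategies, none is strictly dominated by another pure strategy of the same player, so the elimination stops.
Surviving strategies — Firm A: {High}; Firm B: {s2}.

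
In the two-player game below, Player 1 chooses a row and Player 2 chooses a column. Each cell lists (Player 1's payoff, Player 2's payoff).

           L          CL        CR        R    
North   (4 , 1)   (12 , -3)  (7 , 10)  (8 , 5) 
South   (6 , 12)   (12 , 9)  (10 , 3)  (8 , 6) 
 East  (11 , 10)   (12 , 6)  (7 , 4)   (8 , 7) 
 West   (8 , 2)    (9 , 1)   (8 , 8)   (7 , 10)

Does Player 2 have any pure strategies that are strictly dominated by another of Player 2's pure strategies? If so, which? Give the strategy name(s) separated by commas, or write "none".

L: no other strategy beats it everywhere (CL at North (1>-3); CR at South (12>3); R at South (12>6)).
CL: dominated, since L does at least as well everywhere (North: 1>-3, South: 12>9, East: 10>6, West: 2>1).
CR: no other strategy beats it everywhere (L at North (10>1); CL at North (10>-3); R at North (10>5)).
Nothing dominates R: L at North (5>1); CL at North (5>-3); CR at South (6>3).

CL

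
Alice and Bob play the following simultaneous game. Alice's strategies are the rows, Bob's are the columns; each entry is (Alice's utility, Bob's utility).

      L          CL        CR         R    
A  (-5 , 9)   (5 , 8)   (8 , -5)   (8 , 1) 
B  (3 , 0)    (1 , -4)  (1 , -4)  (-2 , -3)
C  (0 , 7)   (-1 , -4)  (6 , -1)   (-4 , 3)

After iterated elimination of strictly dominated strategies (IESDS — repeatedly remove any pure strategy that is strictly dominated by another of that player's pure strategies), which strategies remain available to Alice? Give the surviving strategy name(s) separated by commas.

For Bob, L strictly dominates CL on the remaining rows (A: 9>8, B: 0>-4, C: 7>-4); eliminate CL.
For Bob, L strictly dominates CR on the remaining rows (A: 9>-5, B: 0>-4, C: 7>-1); eliminate CR.
For Alice, B strictly dominates C on the remaining columns (L: 3>0, R: -2>-4); eliminate C.
Bob's strategy R is strictly dominated by L (A: 9>1, B: 0>-3) and is removed.
Row A is eliminated: B beats it against every remaining column (L: 3>-5).
Among the remaining strategies, none is strictly dominated by another pure strategy of the same player, so the elimination stops.
Surviving strategies — Alice: {B}; Bob: {L}.

B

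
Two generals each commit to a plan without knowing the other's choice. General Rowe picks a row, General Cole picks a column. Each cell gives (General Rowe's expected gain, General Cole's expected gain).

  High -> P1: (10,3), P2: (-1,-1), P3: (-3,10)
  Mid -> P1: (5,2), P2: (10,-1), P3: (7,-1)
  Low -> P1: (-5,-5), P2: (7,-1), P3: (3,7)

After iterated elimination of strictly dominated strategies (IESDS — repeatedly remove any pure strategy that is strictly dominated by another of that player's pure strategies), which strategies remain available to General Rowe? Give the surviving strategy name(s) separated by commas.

General Rowe's strategy Low is strictly dominated by Mid (P1: 5>-5, P2: 10>7, P3: 7>3) and is removed.
For General Cole, P1 strictly dominates P2 on the remaining rows (High: 3>-1, Mid: 2>-1); eliminate P2.
Among the remaining strategies, none is strictly dominated by another pure strategy of the same player, so the elimination stops.
Surviving strategies — General Rowe: {High, Mid}; General Cole: {P1, P3}.

High, Mid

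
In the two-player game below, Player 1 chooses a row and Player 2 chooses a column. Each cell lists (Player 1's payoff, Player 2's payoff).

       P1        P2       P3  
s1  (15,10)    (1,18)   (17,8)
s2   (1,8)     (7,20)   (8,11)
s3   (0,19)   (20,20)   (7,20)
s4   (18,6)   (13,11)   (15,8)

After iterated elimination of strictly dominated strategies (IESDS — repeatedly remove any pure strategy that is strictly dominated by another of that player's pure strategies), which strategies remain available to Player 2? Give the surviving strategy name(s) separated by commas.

P2, P3

For Player 1, s4 strictly dominates s2 on the remaining columns (P1: 18>1, P2: 13>7, P3: 15>8); eliminate s2.
Player 2's strategy P1 is strictly dominated by P2 (s1: 18>10, s3: 20>19, s4: 11>6) and is removed.
Among the remaining strategies, none is strictly dominated by another pure strategy of the same player, so the elimination stops.
Surviving strategies — Player 1: {s1, s3, s4}; Player 2: {P2, P3}.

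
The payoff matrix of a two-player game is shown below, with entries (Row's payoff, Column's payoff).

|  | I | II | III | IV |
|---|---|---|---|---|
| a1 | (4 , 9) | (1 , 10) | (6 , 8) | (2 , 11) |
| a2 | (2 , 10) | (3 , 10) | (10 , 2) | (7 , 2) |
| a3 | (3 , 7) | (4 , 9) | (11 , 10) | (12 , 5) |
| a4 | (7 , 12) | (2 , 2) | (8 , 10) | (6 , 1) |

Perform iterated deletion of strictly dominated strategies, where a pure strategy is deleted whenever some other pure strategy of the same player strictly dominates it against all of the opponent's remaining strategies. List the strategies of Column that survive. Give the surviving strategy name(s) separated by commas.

Row's strategy a1 is strictly dominated by a4 (I: 7>4, II: 2>1, III: 8>6, IV: 6>2) and is removed.
Row's strategy a2 is strictly dominated by a3 (I: 3>2, II: 4>3, III: 11>10, IV: 12>7) and is removed.
Column's strategy II is strictly dominated by III (a3: 10>9, a4: 10>2) and is removed.
Column IV is eliminated: I beats it against every remaining row (a3: 7>5, a4: 12>1).
Among the remaining strategies, none is strictly dominated by another pure strategy of the same player, so the elimination stops.
Surviving strategies — Row: {a3, a4}; Column: {I, III}.

I, III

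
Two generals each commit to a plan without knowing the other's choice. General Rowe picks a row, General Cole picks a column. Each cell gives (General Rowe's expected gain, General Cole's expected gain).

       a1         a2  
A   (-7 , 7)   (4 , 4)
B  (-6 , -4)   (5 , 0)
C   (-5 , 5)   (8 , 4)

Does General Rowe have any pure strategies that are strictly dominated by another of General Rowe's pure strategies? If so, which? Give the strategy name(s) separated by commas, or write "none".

A: dominated, since B does at least as well everywhere (a1: -6>-7, a2: 5>4).
C strictly dominates B — a1: -5>-6, a2: 8>5.
C: no other strategy beats it everywhere (A at a1 (-5>-7); B at a1 (-5>-6)).

A, B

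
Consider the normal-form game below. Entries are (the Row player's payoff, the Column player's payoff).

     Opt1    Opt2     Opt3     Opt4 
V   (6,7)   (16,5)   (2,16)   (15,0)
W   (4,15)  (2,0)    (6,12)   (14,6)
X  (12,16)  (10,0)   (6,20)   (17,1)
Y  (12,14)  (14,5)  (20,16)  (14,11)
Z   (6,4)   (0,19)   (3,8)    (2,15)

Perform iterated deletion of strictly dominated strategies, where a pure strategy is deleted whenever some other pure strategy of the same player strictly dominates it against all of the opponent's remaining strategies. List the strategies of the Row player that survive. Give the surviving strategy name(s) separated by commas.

Y

For the Row player, X strictly dominates Z on the remaining columns (Opt1: 12>6, Opt2: 10>0, Opt3: 6>3, Opt4: 17>2); eliminate Z.
Column Opt2 is eliminated: Opt1 beats it against every remaining row (V: 7>5, W: 15>0, X: 16>0, Y: 14>5).
Row V is eliminated: X beats it against every remaining column (Opt1: 12>6, Opt3: 6>2, Opt4: 17>15).
For the Column player, Opt1 strictly dominates Opt4 on the remaining rows (W: 15>6, X: 16>1, Y: 14>11); eliminate Opt4.
Row W is eliminated: Y beats it against every remaining column (Opt1: 12>4, Opt3: 20>6).
Column Opt1 is eliminated: Opt3 beats it against every remaining row (X: 20>16, Y: 16>14).
The Row player's strategy X is strictly dominated by Y (Opt3: 20>6) and is removed.
Among the remaining strategies, none is strictly dominated by another pure strategy of the same player, so the elimination stops.
Surviving strategies — the Row player: {Y}; the Column player: {Opt3}.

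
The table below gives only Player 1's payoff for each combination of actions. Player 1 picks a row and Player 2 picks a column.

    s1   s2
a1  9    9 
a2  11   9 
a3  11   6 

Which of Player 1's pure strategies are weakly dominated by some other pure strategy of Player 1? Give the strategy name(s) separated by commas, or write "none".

a1, a3

a1 is weakly dominated by a2 (s1: 11>9, s2: 9=9).
a2 is not dominated — it holds its own against a1 at s1 (11>9); a3 at s2 (9>6).
a3 is weakly dominated by a2 (s1: 11=11, s2: 9>6).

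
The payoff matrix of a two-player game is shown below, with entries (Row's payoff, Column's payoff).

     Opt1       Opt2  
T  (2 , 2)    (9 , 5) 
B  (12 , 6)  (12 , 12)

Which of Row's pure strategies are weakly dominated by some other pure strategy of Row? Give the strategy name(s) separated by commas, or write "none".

T: dominated, since B does at least as well everywhere (Opt1: 12>2, Opt2: 12>9).
Nothing dominates B: T at Opt1 (12>2).

T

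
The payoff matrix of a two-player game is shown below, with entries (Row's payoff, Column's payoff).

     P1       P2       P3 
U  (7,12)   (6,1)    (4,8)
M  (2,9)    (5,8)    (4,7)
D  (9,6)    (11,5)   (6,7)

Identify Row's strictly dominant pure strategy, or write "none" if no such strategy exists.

D

D vs U: P1: 9>7, P2: 11>6, P3: 6>4.
D vs M: P1: 9>2, P2: 11>5, P3: 6>4.
D strictly beats every other strategy against every opponent action, so it is strictly dominant.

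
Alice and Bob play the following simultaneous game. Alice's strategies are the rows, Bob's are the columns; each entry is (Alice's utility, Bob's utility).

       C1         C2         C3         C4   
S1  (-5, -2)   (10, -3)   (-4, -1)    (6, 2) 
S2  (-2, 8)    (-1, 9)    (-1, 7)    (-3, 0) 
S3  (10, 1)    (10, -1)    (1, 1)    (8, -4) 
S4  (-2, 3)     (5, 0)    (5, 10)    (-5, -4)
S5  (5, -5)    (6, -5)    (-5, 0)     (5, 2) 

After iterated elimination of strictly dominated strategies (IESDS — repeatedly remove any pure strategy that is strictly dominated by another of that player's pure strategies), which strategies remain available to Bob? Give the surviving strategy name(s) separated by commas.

Alice's strategy S2 is strictly dominated by S3 (C1: 10>-2, C2: 10>-1, C3: 1>-1, C4: 8>-3) and is removed.
Row S5 is eliminated: S3 beats it against every remaining column (C1: 10>5, C2: 10>6, C3: 1>-5, C4: 8>5).
Column C2 is eliminated: C1 beats it against every remaining row (S1: -2>-3, S3: 1>-1, S4: 3>0).
For Alice, S3 strictly dominates S1 on the remaining columns (C1: 10>-5, C3: 1>-4, C4: 8>6); eliminate S1.
Column C4 is eliminated: C1 beats it against every remaining row (S3: 1>-4, S4: 3>-4).
Among the remaining strategies, none is strictly dominated by another pure strategy of the same player, so the elimination stops.
Surviving strategies — Alice: {S3, S4}; Bob: {C1, C3}.

C1, C3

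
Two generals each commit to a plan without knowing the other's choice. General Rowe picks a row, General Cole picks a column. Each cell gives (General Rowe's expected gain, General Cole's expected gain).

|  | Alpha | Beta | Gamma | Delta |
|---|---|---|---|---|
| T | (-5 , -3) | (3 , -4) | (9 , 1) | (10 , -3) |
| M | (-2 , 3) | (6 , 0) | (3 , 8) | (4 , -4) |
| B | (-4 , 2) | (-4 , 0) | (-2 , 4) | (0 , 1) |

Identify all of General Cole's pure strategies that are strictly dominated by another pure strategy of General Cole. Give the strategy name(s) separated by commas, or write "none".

Alpha, Beta, Delta

Alpha is strictly dominated by Gamma (T: 1>-3, M: 8>3, B: 4>2).
Beta is strictly dominated by Alpha (T: -3>-4, M: 3>0, B: 2>0).
Gamma: no other strategy beats it everywhere (Alpha at T (1>-3); Beta at T (1>-4); Delta at T (1>-3)).
Gamma strictly dominates Delta — T: 1>-3, M: 8>-4, B: 4>1.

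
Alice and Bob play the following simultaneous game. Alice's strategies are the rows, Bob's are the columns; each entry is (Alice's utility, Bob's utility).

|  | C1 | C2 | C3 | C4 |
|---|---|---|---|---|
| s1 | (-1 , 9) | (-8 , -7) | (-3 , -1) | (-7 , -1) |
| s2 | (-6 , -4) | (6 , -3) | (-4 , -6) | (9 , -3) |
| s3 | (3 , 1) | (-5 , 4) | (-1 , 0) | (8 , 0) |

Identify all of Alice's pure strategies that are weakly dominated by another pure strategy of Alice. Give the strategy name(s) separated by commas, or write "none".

s1 is weakly dominated by s3 (C1: 3>-1, C2: -5>-8, C3: -1>-3, C4: 8>-7).
s2 is not dominated — it holds its own against s1 at C2 (6>-8); s3 at C2 (6>-5).
Nothing dominates s3: s1 at C1 (3>-1); s2 at C1 (3>-6).

s1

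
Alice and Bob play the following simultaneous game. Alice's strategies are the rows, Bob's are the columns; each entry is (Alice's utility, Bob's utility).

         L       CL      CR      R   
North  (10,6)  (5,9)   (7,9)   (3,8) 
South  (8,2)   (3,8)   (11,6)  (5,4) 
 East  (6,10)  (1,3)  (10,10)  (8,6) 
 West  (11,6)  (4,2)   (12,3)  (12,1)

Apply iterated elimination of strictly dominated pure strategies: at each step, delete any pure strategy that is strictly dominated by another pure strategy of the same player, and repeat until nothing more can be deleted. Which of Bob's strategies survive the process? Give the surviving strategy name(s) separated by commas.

Alice's strategy South is strictly dominated by West (L: 11>8, CL: 4>3, CR: 12>11, R: 12>5) and is removed.
Row East is eliminated: West beats it against every remaining column (L: 11>6, CL: 4>1, CR: 12>10, R: 12>8).
Bob's strategy R is strictly dominated by CL (North: 9>8, West: 2>1) and is removed.
Among the remaining strategies, none is strictly dominated by another pure strategy of the same player, so the elimination stops.
Surviving strategies — Alice: {North, West}; Bob: {L, CL, CR}.

L, CL, CR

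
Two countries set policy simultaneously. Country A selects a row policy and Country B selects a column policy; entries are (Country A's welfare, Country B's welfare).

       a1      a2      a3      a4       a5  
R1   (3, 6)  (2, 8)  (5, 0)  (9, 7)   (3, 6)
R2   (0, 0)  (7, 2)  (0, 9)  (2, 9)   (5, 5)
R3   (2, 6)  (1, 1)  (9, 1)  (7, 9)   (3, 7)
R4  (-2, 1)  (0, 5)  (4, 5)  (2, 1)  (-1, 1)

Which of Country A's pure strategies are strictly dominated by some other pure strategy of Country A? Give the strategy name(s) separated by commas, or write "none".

Nothing dominates R1: R2 at a1 (3>0); R3 at a1 (3>2); R4 at a1 (3>-2).
R2: no other strategy beats it everywhere (R1 at a2 (7>2); R3 at a2 (7>1); R4 at a1 (0>-2)).
R3 is not dominated — it holds its own against R1 at a3 (9>5); R2 at a1 (2>0); R4 at a1 (2>-2).
R4: dominated, since R1 does at least as well everywhere (a1: 3>-2, a2: 2>0, a3: 5>4, a4: 9>2, a5: 3>-1).

R4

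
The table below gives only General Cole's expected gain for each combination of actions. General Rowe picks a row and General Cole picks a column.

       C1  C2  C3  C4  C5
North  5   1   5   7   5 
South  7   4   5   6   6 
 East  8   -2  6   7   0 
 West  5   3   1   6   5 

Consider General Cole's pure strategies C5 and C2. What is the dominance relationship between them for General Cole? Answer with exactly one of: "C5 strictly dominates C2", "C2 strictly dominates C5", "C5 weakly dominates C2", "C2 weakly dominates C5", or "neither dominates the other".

C5 strictly dominates C2

C5's payoffs vs C2's, by General Rowe's action — North: 5>1, South: 6>4, East: 0>-2, West: 5>3.
C5 gives a strictly higher payoff against every action of General Rowe, so C5 strictly dominates C2.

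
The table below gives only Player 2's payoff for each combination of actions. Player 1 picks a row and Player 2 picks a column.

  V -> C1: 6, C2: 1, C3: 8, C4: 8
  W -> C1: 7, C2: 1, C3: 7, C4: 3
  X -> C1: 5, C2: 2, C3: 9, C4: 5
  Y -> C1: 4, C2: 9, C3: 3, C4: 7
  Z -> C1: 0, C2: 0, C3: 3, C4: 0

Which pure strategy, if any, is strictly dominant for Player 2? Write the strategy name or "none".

C1 fails to dominate C2 at Y (4<9).
C2 fails to dominate C1 at V (1<6).
C3 fails to dominate C1 at W (7=7).
C4 fails to dominate C1 at W (3<7).
No single strategy dominates all the others.

none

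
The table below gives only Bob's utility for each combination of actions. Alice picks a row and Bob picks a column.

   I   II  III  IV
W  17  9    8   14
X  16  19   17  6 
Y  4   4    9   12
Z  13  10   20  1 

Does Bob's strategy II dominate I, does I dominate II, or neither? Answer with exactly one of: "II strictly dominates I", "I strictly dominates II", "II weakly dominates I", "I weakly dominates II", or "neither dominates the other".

neither dominates the other

Compare II to I across each choice by Alice: W: 9<17, X: 19>16, Y: 4=4, Z: 10<13.
II does better at X but worse at W, Z; neither strategy dominates the other.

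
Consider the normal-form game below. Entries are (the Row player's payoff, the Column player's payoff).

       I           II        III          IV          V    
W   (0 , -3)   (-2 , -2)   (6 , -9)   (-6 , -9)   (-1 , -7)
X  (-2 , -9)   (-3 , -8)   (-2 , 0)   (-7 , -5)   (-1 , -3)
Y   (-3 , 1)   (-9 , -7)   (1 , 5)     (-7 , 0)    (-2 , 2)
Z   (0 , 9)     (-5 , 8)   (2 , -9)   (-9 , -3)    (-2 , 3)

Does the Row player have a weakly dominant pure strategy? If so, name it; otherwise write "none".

W

W vs X: I: 0>-2, II: -2>-3, III: 6>-2, IV: -6>-7, V: -1=-1.
W vs Y: I: 0>-3, II: -2>-9, III: 6>1, IV: -6>-7, V: -1>-2.
W vs Z: I: 0=0, II: -2>-5, III: 6>2, IV: -6>-9, V: -1>-2.
W is at least as good as every other strategy against every opponent action, so it is weakly dominant.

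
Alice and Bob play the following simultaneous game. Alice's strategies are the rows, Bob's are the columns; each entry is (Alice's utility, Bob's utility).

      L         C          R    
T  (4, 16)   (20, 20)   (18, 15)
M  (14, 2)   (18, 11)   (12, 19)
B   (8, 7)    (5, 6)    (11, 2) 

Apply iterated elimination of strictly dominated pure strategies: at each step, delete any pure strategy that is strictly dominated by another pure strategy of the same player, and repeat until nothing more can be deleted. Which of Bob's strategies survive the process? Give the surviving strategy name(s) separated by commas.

For Alice, M strictly dominates B on the remaining columns (L: 14>8, C: 18>5, R: 12>11); eliminate B.
Column L is eliminated: C beats it against every remaining row (T: 20>16, M: 11>2).
For Alice, T strictly dominates M on the remaining columns (C: 20>18, R: 18>12); eliminate M.
Column R is eliminated: C beats it against every remaining row (T: 20>15).
Among the remaining strategies, none is strictly dominated by another pure strategy of the same player, so the elimination stops.
Surviving strategies — Alice: {T}; Bob: {C}.

C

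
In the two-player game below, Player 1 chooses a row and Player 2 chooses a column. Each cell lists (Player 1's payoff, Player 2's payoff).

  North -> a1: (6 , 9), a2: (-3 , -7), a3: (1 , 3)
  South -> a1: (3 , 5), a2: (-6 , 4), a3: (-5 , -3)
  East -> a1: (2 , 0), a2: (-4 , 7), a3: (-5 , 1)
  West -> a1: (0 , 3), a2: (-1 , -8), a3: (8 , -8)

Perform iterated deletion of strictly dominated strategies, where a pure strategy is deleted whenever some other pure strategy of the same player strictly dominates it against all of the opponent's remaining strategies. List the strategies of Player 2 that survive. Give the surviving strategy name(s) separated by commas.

a1

Player 1's strategy South is strictly dominated by North (a1: 6>3, a2: -3>-6, a3: 1>-5) and is removed.
Player 1's strategy East is strictly dominated by North (a1: 6>2, a2: -3>-4, a3: 1>-5) and is removed.
For Player 2, a1 strictly dominates a2 on the remaining rows (North: 9>-7, West: 3>-8); eliminate a2.
Player 2's strategy a3 is strictly dominated by a1 (North: 9>3, West: 3>-8) and is removed.
For Player 1, North strictly dominates West on the remaining columns (a1: 6>0); eliminate West.
Among the remaining strategies, none is strictly dominated by another pure strategy of the same player, so the elimination stops.
Surviving strategies — Player 1: {North}; Player 2: {a1}.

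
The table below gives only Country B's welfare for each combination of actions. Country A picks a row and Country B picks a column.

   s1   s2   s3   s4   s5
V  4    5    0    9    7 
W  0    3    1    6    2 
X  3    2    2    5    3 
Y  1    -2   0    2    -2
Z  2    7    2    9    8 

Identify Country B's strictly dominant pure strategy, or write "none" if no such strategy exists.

s4

s4 vs s1: V: 9>4, W: 6>0, X: 5>3, Y: 2>1, Z: 9>2.
s4 vs s2: V: 9>5, W: 6>3, X: 5>2, Y: 2>-2, Z: 9>7.
s4 vs s3: V: 9>0, W: 6>1, X: 5>2, Y: 2>0, Z: 9>2.
s4 vs s5: V: 9>7, W: 6>2, X: 5>3, Y: 2>-2, Z: 9>8.
s4 strictly beats every other strategy against every opponent action, so it is strictly dominant.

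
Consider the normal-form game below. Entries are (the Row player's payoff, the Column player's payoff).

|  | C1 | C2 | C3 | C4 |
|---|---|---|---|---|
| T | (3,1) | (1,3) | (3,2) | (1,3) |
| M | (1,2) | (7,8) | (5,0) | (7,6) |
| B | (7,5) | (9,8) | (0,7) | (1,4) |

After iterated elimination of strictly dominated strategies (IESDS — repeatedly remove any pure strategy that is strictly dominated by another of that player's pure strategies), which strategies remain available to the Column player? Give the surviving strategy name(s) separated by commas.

C2

The Column player's strategy C1 is strictly dominated by C2 (T: 3>1, M: 8>2, B: 8>5) and is removed.
Row T is eliminated: M beats it against every remaining column (C2: 7>1, C3: 5>3, C4: 7>1).
For the Column player, C2 strictly dominates C3 on the remaining rows (M: 8>0, B: 8>7); eliminate C3.
The Column player's strategy C4 is strictly dominated by C2 (M: 8>6, B: 8>4) and is removed.
For the Row player, B strictly dominates M on the remaining columns (C2: 9>7); eliminate M.
Among the remaining strategies, none is strictly dominated by another pure strategy of the same player, so the elimination stops.
Surviving strategies — the Row player: {B}; the Column player: {C2}.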